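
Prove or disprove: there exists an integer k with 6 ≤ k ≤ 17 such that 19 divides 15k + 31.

No such integer k in that range exists.

At k = 6, 15·6 + 31 = 121 ≡ 7 (mod 19), and each step in k adds 15, giving residues 7, 3, 18, 14, 10, 6, 2, 17, 13, 9, 5, 1 for k = 6, 7, …, 17.
Since 0 is absent from this list, 19 ∤ 15k + 31 for every k with 6 ≤ k ≤ 17.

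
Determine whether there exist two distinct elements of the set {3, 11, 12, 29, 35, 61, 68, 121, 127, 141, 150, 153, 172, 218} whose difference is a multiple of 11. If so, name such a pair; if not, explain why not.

Reduce each element mod 11: 3↦3, 11↦0, 12↦1, 29↦7, 35↦2, 61↦6, 68↦2, 121↦0, 127↦6, 141↦9, 150↦7, 153↦10, 172↦7, 218↦9. The residue 0 repeats (at 11 and 121), and 121 − 11 = 110 = 10·11.

Yes: 11 and 121.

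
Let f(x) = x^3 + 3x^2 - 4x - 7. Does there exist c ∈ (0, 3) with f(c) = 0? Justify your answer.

f(0) = -7 and f(3) = 35, which have opposite signs.
Since f is a polynomial it is continuous on [0, 3].
The Intermediate Value Theorem then guarantees some c ∈ (0, 3) with f(c) = 0.

Such a root exists.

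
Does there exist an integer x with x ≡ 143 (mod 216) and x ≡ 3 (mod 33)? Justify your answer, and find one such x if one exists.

No such integer exists.

gcd(216, 33) = 3. If x ≡ 143 (mod 216) and x ≡ 3 (mod 33), then x ≡ 143 (mod 3) and x ≡ 3 (mod 3).
However 143 ≡ 2 and 3 ≡ 0 (mod 3), and 2 ≠ 0.
Therefore no such x exists.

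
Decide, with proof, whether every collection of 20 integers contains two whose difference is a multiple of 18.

Yes.

Partition the integers by their residue mod 18; there are 18 classes.
Since 20 > 18, two of the 20 integers must share a residue class by the pigeonhole principle; call them a and b.
Equal remainders mean a − b ≡ 0 (mod 18), so 18 divides their difference.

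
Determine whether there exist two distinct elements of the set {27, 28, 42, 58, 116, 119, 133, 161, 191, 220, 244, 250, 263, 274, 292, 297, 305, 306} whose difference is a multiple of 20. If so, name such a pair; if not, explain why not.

Reduce each element modulo 20: 27↦7, 28↦8, 42↦2, 58↦18, 116↦16, 119↦19, 133↦13, 161↦1, 191↦11, 220↦0, 244↦4, 250↦10, 263↦3, 274↦14, 292↦12, 297↦17, 305↦5, 306↦6.
All 18 residues are distinct, so no two elements differ by a multiple of 20.

No such pair exists.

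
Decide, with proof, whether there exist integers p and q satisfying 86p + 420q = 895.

There are no such integers.

Both 86 and 420 are divisible by gcd(86, 420) = 2, hence so is any combination 86p + 420q.
But 895 is not a multiple of 2 (it leaves remainder 1).
Hence no integers p, q satisfy the equation.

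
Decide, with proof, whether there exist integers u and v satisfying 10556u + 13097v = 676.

Any value of 10556u + 13097v is a multiple of gcd(10556, 13097) = 7.
But 676 = 7·96 + 4, so 7 ∤ 676.
So the equation is unsolvable over ℤ.

There are no such integers.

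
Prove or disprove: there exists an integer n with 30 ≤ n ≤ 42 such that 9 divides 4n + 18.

n = 36

Scanning upward from n = 30 gives 138, 142, 146, 150, 154, 158, none divisible by 9. At n = 36 we get 4·36 + 18 = 162, and 162 = 9·18.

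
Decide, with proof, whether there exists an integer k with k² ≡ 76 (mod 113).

113 is prime, so by Euler's criterion 76 is a square mod 113 iff 76^((113−1)/2) = 76^56 ≡ 1 (mod 113).
Squaring successively (mod 113): 76^2 = 5776 ≡ 13; 76^4 ≡ 13² = 169 ≡ 56; 76^8 ≡ 56² = 3136 ≡ 85; 76^16 ≡ 85² = 7225 ≡ 106; 76^32 ≡ 106² = 11236 ≡ 49.
Since 56 = 32 + 16 + 8, 76^56 ≡ 49 · 106 · 85; multiplying out mod 113: 49·106 = 5194 ≡ 109, then 109·85 = 9265 ≡ 112. Thus 76^56 ≡ 112 ≡ −1 (mod 113).
The value −1 means 76 is a non-residue modulo 113, so k² ≡ 76 (mod 113) is impossible.

There is no such integer.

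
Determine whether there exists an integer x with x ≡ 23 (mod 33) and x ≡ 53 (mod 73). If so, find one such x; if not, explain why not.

x = 1805

The moduli 33 and 73 are coprime, so by the Chinese Remainder Theorem a unique solution modulo 2409 exists.
Write x = 23 + 33t and require 23 + 33t ≡ 53 (mod 73), i.e. 33t ≡ 30 (mod 73).
Invert 33 mod 73 by the Euclidean algorithm: 73 = 2·33 + 7, 33 = 4·7 + 5, 7 = 1·5 + 2, 5 = 2·2 + 1, 2 = 2·1 + 0; back-substituting, 1 = 5 − 2·2 = 5 − 2·(7 − 1·5) = −2·7 + 3·5 = −2·7 + 3·(33 − 4·7) = 3·33 − 14·7 = 3·33 − 14·(73 − 2·33) = −14·73 + 31·33. Hence 33·31 ≡ 1, so 33⁻¹ ≡ 31 (mod 73).
Multiplying by 31: t ≡ 31·30 = 930 ≡ 54 (mod 73).
With t = 54: x = 23 + 33·54 = 1805.
Verify: 1805 = 54·33 + 23 and 1805 = 24·73 + 53. ✓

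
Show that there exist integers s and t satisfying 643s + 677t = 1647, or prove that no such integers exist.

s = 529, t = -500

Since gcd(643, 677) = 1, every integer is an integer combination of 643 and 677.
Dividing repeatedly: 677 = 1·643 + 34, 643 = 18·34 + 31, 34 = 1·31 + 3, 31 = 10·3 + 1, 3 = 3·1 + 0.
Unwinding: 1 = 31 − 10·3 = 31 − 10·(34 − 1·31) = −10·34 + 11·31 = −10·34 + 11·(643 − 18·34) = 11·643 − 208·34 = 11·643 − 208·(677 − 1·643) = −208·677 + 219·643, i.e. 643·219 + 677·(-208) = 1.
Multiplying through by 1647: s = 219·1647 = 360693, t = (-208)·1647 = -342576 is a solution.
Subtracting 532·677 from s and adding 532·643 to t gives the tidier solution (529, -500).
Indeed 643·529 + 677·(-500) = 340147 − 338500 = 1647.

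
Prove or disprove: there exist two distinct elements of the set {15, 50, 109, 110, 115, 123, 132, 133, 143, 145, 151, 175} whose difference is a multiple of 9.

15 and 123 are such a pair.

Both 15 and 123 leave remainder 6 on division by 9; their difference 108 = 12·9 is a multiple of 9.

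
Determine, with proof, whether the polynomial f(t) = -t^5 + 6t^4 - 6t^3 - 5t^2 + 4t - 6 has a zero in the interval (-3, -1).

f(-3) = 828 and f(-1) = -2, which have opposite signs.
As a polynomial, f is continuous on every closed interval.
By the Intermediate Value Theorem, f takes the value 0 somewhere in the open interval.

Such a root exists.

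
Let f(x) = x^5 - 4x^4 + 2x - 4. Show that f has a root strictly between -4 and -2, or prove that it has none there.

f(-4) = -2060 and f(-2) = -104, both negative, so a sign-change argument is unavailable; we show f keeps this sign on the whole interval.
Substitute x = -2 − u, where 0 < u < 2 on the interval. Expanding, f(-2 − u) = -u^5 - 14u^4 - 72u^3 - 176u^2 - 210u - 104.
The nonzero coefficients here are all negative, so for u > 0 every term is negative (or zero), and the constant term -104 is strictly negative.
So f is strictly negative on (-4, -2); no root exists in the interval.

f has no root in that interval.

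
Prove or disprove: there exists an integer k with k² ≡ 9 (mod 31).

k = 28

k = 28 works: 28² = 784, and 784 − 9 = 775 = 25·31.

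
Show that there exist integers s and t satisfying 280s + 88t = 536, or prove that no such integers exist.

s = 6, t = -13

Every value of 280s + 88t is a multiple of gcd(280, 88) = 8; since 8 ∣ 536, solutions exist.
Dividing through by 8 reduces the equation to 35s + 11t = 67.
Euclidean algorithm: 35 = 3·11 + 2, 11 = 5·2 + 1, 2 = 2·1 + 0.
Back-substituting, 1 = 11 − 5·2 = 11 − 5·(35 − 3·11) = −5·35 + 16·11; that is, 35·(-5) + 11·16 = 1.
Times 67: 35·(-335) + 11·1072 = 67, so (-335, 1072) solves it.
Adding 31·11 to s and subtracting 31·35 from t gives the tidier solution (6, -13).
Check: 280·6 + 88·(-13) = 1680 − 1144 = 536. ✓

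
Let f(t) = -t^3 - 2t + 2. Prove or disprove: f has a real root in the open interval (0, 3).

f(0) = 2 and f(3) = -31, which have opposite signs.
f is continuous everywhere (it is a polynomial), in particular on [0, 3].
By the Intermediate Value Theorem f must vanish at some point of (0, 3).

Such a root exists.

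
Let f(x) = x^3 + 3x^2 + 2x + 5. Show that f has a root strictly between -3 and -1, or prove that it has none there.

f(-3) = -1 and f(-1) = 5, which have opposite signs.
Since f is a polynomial it is continuous on [-3, -1].
By the Intermediate Value Theorem f must vanish at some point of (-3, -1).

Such a root exists.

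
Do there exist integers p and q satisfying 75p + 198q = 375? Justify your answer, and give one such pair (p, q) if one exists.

p = 5, q = 0

Since gcd(75, 198) = 3 and 375 = 3·125, Bézout's identity guarantees a solution.
Dividing through by 3 reduces the equation to 25p + 66q = 125.
Euclidean algorithm: 66 = 2·25 + 16, 25 = 1·16 + 9, 16 = 1·9 + 7, 9 = 1·7 + 2, 7 = 3·2 + 1, 2 = 2·1 + 0.
Back-substituting, 1 = 7 − 3·2 = 7 − 3·(9 − 1·7) = −3·9 + 4·7 = −3·9 + 4·(16 − 1·9) = 4·16 − 7·9 = 4·16 − 7·(25 − 1·16) = −7·25 + 11·16 = −7·25 + 11·(66 − 2·25) = 11·66 − 29·25; that is, 25·(-29) + 66·11 = 1.
Multiplying through by 125: p = (-29)·125 = -3625, q = 11·125 = 1375 is a solution.
Shifting by a multiple of (66, −25) keeps it a solution: p = -3625 + 55·66 = 5, q = 1375 − 55·25 = 0.
Indeed 75·5 + 198·0 = 375 + 0 = 375.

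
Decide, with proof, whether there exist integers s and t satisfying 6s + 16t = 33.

Any value of 6s + 16t is a multiple of gcd(6, 16) = 2.
But 33 is not a multiple of 2 (it leaves remainder 1).
Therefore 6s + 16t = 33 has no solution in integers.

There are no such integers.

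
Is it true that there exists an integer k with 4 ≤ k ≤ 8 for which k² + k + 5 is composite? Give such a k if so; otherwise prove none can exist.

k = 8

At k = 8: 8² + 8 + 5 = 77 = 7·11, which is composite.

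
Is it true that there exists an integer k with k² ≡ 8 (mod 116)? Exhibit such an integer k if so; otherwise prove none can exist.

No such integer exists.

The prime 29 divides 116, so k² ≡ 8 (mod 116) would force k² ≡ 8 (mod 29).
Apply Euler's criterion with the prime 29: 8 is a quadratic residue iff 8^14 ≡ 1 (mod 29), and a non-residue iff it is ≡ −1.
Squaring successively (mod 29): 8^2 = 64 ≡ 6; 8^4 ≡ 6² = 36 ≡ 7; 8^8 ≡ 7² = 49 ≡ 20.
Since 14 = 8 + 4 + 2, 8^14 ≡ 20 · 7 · 6; multiplying out mod 29: 20·7 = 140 ≡ 24, then 24·6 = 144 ≡ 28. Thus 8^14 ≡ 28 ≡ −1 (mod 29).
The value −1 means 8 is a non-residue modulo 29, so k² ≡ 8 (mod 29) is impossible.
So 8 is not a square mod 29, and hence 8 is not a square mod 116.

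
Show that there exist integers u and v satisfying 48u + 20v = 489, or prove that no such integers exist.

There are no such integers.

Any value of 48u + 20v is a multiple of gcd(48, 20) = 4.
But 489 = 4·122 + 1, so 4 ∤ 489.
So the equation is unsolvable over ℤ.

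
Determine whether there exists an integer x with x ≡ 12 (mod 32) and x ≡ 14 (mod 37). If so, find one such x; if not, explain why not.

x = 236

gcd(32, 37) = 1, so the Chinese Remainder Theorem guarantees exactly one residue class mod 1184 satisfying both.
Write x = 12 + 32t and require 12 + 32t ≡ 14 (mod 37), i.e. 32t ≡ 2 (mod 37).
Invert 32 mod 37 by the Euclidean algorithm: 37 = 1·32 + 5, 32 = 6·5 + 2, 5 = 2·2 + 1, 2 = 2·1 + 0; back-substituting, 1 = 5 − 2·2 = 5 − 2·(32 − 6·5) = −2·32 + 13·5 = −2·32 + 13·(37 − 1·32) = 13·37 − 15·32. Hence 32·(-15) ≡ 1, so 32⁻¹ ≡ -15 ≡ 22 (mod 37).
Therefore t ≡ 22·2 = 44 ≡ 7 (mod 37).
With t = 7: x = 12 + 32·7 = 236.
Verify: 236 = 7·32 + 12 and 236 = 6·37 + 14. ✓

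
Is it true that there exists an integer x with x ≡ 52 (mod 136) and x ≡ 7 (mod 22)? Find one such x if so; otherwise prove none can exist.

There is no such integer.

gcd(136, 22) = 2. If x ≡ 52 (mod 136) and x ≡ 7 (mod 22), then x ≡ 52 (mod 2) and x ≡ 7 (mod 2).
However 52 ≡ 0 and 7 ≡ 1 (mod 2), and 0 ≠ 1.
Therefore no such x exists.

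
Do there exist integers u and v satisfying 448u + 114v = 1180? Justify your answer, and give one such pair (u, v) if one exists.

Since gcd(448, 114) = 2 and 1180 = 2·590, Bézout's identity guarantees a solution.
Dividing through by 2 reduces the equation to 224u + 57v = 590.
Euclidean algorithm: 224 = 3·57 + 53, 57 = 1·53 + 4, 53 = 13·4 + 1, 4 = 4·1 + 0.
Unwinding: 1 = 53 − 13·4 = 53 − 13·(57 − 1·53) = −13·57 + 14·53 = −13·57 + 14·(224 − 3·57) = 14·224 − 55·57, i.e. 224·14 + 57·(-55) = 1.
Scaling by 590 gives the particular solution (u, v) = (8260, -32450).
Subtracting 144·57 from u and adding 144·224 to v gives the tidier solution (52, -194).
Indeed 448·52 + 114·(-194) = 23296 − 22116 = 1180.

u = 52, v = -194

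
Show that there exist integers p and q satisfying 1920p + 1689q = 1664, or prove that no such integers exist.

Any value of 1920p + 1689q is a multiple of gcd(1920, 1689) = 3.
But 1664 = 3·554 + 2, so 3 ∤ 1664.
Hence no integers p, q satisfy the equation.

There are no such integers.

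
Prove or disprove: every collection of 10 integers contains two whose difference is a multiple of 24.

Take the 10 consecutive integers 103, 104, …, 112: their residues mod 24 are all distinct because 10 ≤ 24.
Any two of them differ by at most 9 < 24 and by at least 1, so no difference is a multiple of 24.

No, the set {103, 104, 105, 106, 107, 108, 109, 110, 111, 112} is a counterexample.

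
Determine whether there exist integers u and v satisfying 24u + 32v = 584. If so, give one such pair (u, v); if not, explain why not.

u = 3, v = 16

Since gcd(24, 32) = 8 and 584 = 8·73, Bézout's identity guarantees a solution.
Dividing through by 8 reduces the equation to 3u + 4v = 73.
Euclidean algorithm: 4 = 1·3 + 1, 3 = 3·1 + 0.
Working back up the chain: 1 = 4 − 1·3. So 3·(-1) + 4·1 = 1.
Multiplying through by 73: u = (-1)·73 = -73, v = 1·73 = 73 is a solution.
Shifting by a multiple of (4, −3) keeps it a solution: u = -73 + 19·4 = 3, v = 73 − 19·3 = 16.
Indeed 24·3 + 32·16 = 72 + 512 = 584.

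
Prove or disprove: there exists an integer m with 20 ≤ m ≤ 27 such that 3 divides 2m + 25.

At m = 22 we get 2·22 + 25 = 69, and 69 = 3·23.

m = 22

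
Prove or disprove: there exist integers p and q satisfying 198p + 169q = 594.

198 and 169 are coprime, so 198p + 169q ranges over all of ℤ.
Dividing repeatedly: 198 = 1·169 + 29, 169 = 5·29 + 24, 29 = 1·24 + 5, 24 = 4·5 + 4, 5 = 1·4 + 1, 4 = 4·1 + 0.
Unwinding: 1 = 5 − 1·4 = 5 − (24 − 4·5) = −24 + 5·5 = −24 + 5·(29 − 1·24) = 5·29 − 6·24 = 5·29 − 6·(169 − 5·29) = −6·169 + 35·29 = −6·169 + 35·(198 − 1·169) = 35·198 − 41·169, i.e. 198·35 + 169·(-41) = 1.
Scaling by 594 gives the particular solution (p, q) = (20790, -24354).
Shifting by a multiple of (169, −198) keeps it a solution: p = 20790 − 123·169 = 3, q = -24354 + 123·198 = 0.
Check: 198·3 + 169·0 = 594 + 0 = 594. ✓

p = 3, q = 0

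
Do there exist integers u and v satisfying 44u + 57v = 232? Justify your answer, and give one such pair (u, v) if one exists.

44 and 57 are coprime, so 44u + 57v ranges over all of ℤ.
Run the Euclidean algorithm on 57 and 44: 57 = 1·44 + 13, 44 = 3·13 + 5, 13 = 2·5 + 3, 5 = 1·3 + 2, 3 = 1·2 + 1, 2 = 2·1 + 0.
Unwinding: 1 = 3 − 1·2 = 3 − (5 − 1·3) = −5 + 2·3 = −5 + 2·(13 − 2·5) = 2·13 − 5·5 = 2·13 − 5·(44 − 3·13) = −5·44 + 17·13 = −5·44 + 17·(57 − 1·44) = 17·57 − 22·44, i.e. 44·(-22) + 57·17 = 1.
Multiplying through by 232: u = (-22)·232 = -5104, v = 17·232 = 3944 is a solution.
Adding 90·57 to u and subtracting 90·44 from v gives the tidier solution (26, -16).
Indeed 44·26 + 57·(-16) = 1144 − 912 = 232.

u = 26, v = -16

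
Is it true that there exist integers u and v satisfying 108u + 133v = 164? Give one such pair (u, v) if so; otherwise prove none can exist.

u = 36, v = -28

108 and 133 are coprime, so 108u + 133v ranges over all of ℤ.
Run the Euclidean algorithm on 133 and 108: 133 = 1·108 + 25, 108 = 4·25 + 8, 25 = 3·8 + 1, 8 = 8·1 + 0.
Unwinding: 1 = 25 − 3·8 = 25 − 3·(108 − 4·25) = −3·108 + 13·25 = −3·108 + 13·(133 − 1·108) = 13·133 − 16·108, i.e. 108·(-16) + 133·13 = 1.
Scaling by 164 gives the particular solution (u, v) = (-2624, 2132).
Adding 20·133 to u and subtracting 20·108 from v gives the tidier solution (36, -28).
Indeed 108·36 + 133·(-28) = 3888 − 3724 = 164.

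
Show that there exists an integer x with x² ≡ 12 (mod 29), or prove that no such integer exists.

No such integer exists.

Apply Euler's criterion with the prime 29: 12 is a quadratic residue iff 12^14 ≡ 1 (mod 29), and a non-residue iff it is ≡ −1.
Squaring successively (mod 29): 12^2 = 144 ≡ 28; 12^4 ≡ 28² = 784 ≡ 1; 12^8 ≡ 1² = 1 ≡ 1.
Since 14 = 8 + 4 + 2, 12^14 ≡ 1 · 1 · 28; multiplying out mod 29: 1·1 = 1 ≡ 1, then 1·28 = 28 ≡ 28. Thus 12^14 ≡ 28 ≡ −1 (mod 29).
The value −1 means 12 is a non-residue modulo 29, so x² ≡ 12 (mod 29) is impossible.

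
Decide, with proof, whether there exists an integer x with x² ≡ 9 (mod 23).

x = 3

Take x = 3. Then 3² = 9, and since 0 ≤ 9 < 23 this is already reduced: 3² ≡ 9 (mod 23).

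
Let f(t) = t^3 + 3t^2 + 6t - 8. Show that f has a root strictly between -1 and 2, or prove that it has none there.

Yes, f has a root in the interval.

f(-1) = -12 and f(2) = 24, which have opposite signs.
Since f is a polynomial it is continuous on [-1, 2].
By the Intermediate Value Theorem, f takes the value 0 somewhere in the open interval.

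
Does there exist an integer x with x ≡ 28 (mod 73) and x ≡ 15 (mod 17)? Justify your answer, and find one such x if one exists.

x = 831

Since 73 and 17 share no common factor, CRT says the pair of congruences has a solution (unique mod 1241).
Write x = 28 + 73t and require 28 + 73t ≡ 15 (mod 17), i.e. 73t ≡ 4 (mod 17).
73 ≡ 5 (mod 17), so this reads 5t ≡ 4 (mod 17). Invert 5 mod 17 by the Euclidean algorithm: 17 = 3·5 + 2, 5 = 2·2 + 1, 2 = 2·1 + 0; back-substituting, 1 = 5 − 2·2 = 5 − 2·(17 − 3·5) = −2·17 + 7·5. Hence 5·7 ≡ 1, so 5⁻¹ ≡ 7 (mod 17).
Multiplying by 7: t ≡ 7·4 = 28 ≡ 11 (mod 17).
Taking t = 11 gives x = 28 + 73·11 = 831.
Check: 831 mod 73 = 28, 831 mod 17 = 15. ✓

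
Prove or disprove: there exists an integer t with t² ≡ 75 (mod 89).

Apply Euler's criterion with the prime 89: 75 is a quadratic residue iff 75^44 ≡ 1 (mod 89), and a non-residue iff it is ≡ −1.
Squaring successively (mod 89): 75^2 = 5625 ≡ 18; 75^4 ≡ 18² = 324 ≡ 57; 75^8 ≡ 57² = 3249 ≡ 45; 75^16 ≡ 45² = 2025 ≡ 67; 75^32 ≡ 67² = 4489 ≡ 39.
Since 44 = 32 + 8 + 4, 75^44 ≡ 39 · 45 · 57; multiplying out mod 89: 39·45 = 1755 ≡ 64, then 64·57 = 3648 ≡ 88. Thus 75^44 ≡ 88 ≡ −1 (mod 89).
The value −1 means 75 is a non-residue modulo 89, so t² ≡ 75 (mod 89) is impossible.

No such integer exists.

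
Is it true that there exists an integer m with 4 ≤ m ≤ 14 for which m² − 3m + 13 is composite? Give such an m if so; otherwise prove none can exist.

m = 12

At m = 12: 12² − 3·12 + 13 = 121 = 11·11, which is composite.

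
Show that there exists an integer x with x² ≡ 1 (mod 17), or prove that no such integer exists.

x = 1

Take x = 1. Then 1² = 1, and since 0 ≤ 1 < 17 this is already reduced: 1² ≡ 1 (mod 17).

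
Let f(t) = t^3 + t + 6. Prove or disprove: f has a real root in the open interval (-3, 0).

f(-3) = -24 and f(0) = 6, which have opposite signs.
f is continuous everywhere (it is a polynomial), in particular on [-3, 0].
By the Intermediate Value Theorem f must vanish at some point of (-3, 0).

Yes, f has a root in the interval.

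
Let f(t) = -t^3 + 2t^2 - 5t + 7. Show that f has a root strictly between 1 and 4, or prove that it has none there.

f(1) = 3 and f(4) = -45, which have opposite signs.
f is continuous everywhere (it is a polynomial), in particular on [1, 4].
By the Intermediate Value Theorem f must vanish at some point of (1, 4).

Such a root exists.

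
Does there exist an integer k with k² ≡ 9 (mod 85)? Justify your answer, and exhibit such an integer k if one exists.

Take k = 37. Then 37² = 1369 = 16·85 + 9, so 37² ≡ 9 (mod 85).

k = 37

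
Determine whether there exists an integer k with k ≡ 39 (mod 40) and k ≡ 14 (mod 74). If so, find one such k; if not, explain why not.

No such integer exists.

gcd(40, 74) = 2. If k ≡ 39 (mod 40) and k ≡ 14 (mod 74), then k ≡ 39 (mod 2) and k ≡ 14 (mod 2).
But 39 mod 2 = 1 while 14 mod 2 = 0, a contradiction.
So no integer satisfies both congruences.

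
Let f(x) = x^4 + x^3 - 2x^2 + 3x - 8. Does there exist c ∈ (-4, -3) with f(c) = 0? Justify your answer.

The endpoint values f(-4) = 140 and f(-3) = 19 are both positive. Claim: f(x) > 0 for every x in (-4, -3).
Shift to the endpoint -3: with x = -3 − u (0 < u < 1), one computes f(-3 − u) = u^4 + 11u^3 + 43u^2 + 66u + 19.
The nonzero coefficients here are all positive, so for u > 0 every term is positive (or zero), and the constant term 19 is strictly positive.
So f is strictly positive on (-4, -3); no root exists in the interval.

No such root exists.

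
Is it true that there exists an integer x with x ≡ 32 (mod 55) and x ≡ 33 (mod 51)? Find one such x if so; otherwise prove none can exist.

gcd(55, 51) = 1, so the Chinese Remainder Theorem guarantees exactly one residue class mod 2805 satisfying both.
Any solution of the first congruence is x = 32 + 55t; substituting into the second, 55t ≡ 33 − 32 ≡ 1 (mod 51).
55 ≡ 4 (mod 51), so this reads 4t ≡ 1 (mod 51). To invert 4 modulo 51: 51 = 12·4 + 3, 4 = 1·3 + 1, 3 = 3·1 + 0, and unwinding, 1 = 4 − 1·3 = 4 − (51 − 12·4) = −51 + 13·4. Thus 4⁻¹ ≡ 13 (mod 51).
Therefore t ≡ 13·1 = 13 (mod 51).
With t = 13: x = 32 + 55·13 = 747.
Indeed 747 ≡ 32 (mod 55) and 747 ≡ 33 (mod 51).

x = 747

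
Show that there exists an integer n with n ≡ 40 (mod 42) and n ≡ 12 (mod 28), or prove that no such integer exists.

n = 40

The moduli are not coprime: gcd(42, 28) = 14. Compatibility requires 14 ∣ (12 − 40) = -28, which holds, so solutions exist.
In fact n = 40 itself already satisfies 40 mod 28 = 12.
Check: 40 mod 42 = 40, 40 mod 28 = 12. ✓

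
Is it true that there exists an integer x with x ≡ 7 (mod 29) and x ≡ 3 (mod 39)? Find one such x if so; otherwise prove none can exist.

x = 471

Since 29 and 39 share no common factor, CRT says the pair of congruences has a solution (unique mod 1131).
Write x = 7 + 29t and require 7 + 29t ≡ 3 (mod 39), i.e. 29t ≡ 35 (mod 39).
To invert 29 modulo 39: 39 = 1·29 + 10, 29 = 2·10 + 9, 10 = 1·9 + 1, 9 = 9·1 + 0, and unwinding, 1 = 10 − 1·9 = 10 − (29 − 2·10) = −29 + 3·10 = −29 + 3·(39 − 1·29) = 3·39 − 4·29. Thus 29⁻¹ ≡ -4 ≡ 35 (mod 39).
Therefore t ≡ 35·35 = 1225 ≡ 16 (mod 39).
With t = 16: x = 7 + 29·16 = 471.
Verify: 471 = 16·29 + 7 and 471 = 12·39 + 3. ✓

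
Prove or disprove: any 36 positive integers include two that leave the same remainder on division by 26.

True.

Partition the integers by their residue mod 26; there are 26 classes.
Placing 36 integers into 26 classes, some class receives at least two — say a and b.
So a and b have equal remainders mod 26, which is exactly what was to be shown.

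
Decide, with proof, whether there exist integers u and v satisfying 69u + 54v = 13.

Both 69 and 54 are divisible by gcd(69, 54) = 3, hence so is any combination 69u + 54v.
But 13 is not a multiple of 3 (it leaves remainder 1).
So the equation is unsolvable over ℤ.

There are no such integers.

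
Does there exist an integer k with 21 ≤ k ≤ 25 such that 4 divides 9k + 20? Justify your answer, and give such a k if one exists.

k = 24

At k = 24 we get 9·24 + 20 = 236, and 236 = 4·59.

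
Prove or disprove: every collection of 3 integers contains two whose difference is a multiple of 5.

No; for instance {24, 25, 26} is a counterexample.

Try 3 consecutive integers, 24, 25, 26. Their remainders mod 5 are 4, 0, 1 — pairwise different, as any 3 ≤ 5 consecutive integers have distinct residues.
No two share a residue, so no pair has difference divisible by 5; the claim fails for this set.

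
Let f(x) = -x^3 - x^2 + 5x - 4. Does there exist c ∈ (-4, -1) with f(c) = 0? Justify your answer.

f(-4) = 24 and f(-1) = -9, which have opposite signs.
Since f is a polynomial it is continuous on [-4, -1].
By the Intermediate Value Theorem f must vanish at some point of (-4, -1).

Yes, f has a root in the interval.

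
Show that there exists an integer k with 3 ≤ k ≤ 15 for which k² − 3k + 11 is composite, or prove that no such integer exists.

At k = 12: 12² − 3·12 + 11 = 119 = 7·17, which is composite.

k = 12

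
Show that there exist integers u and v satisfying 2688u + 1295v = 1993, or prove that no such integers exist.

gcd(2688, 1295) = 7, so every integer of the form 2688u + 1295v is a multiple of 7.
However 1993 leaves remainder 5 on division by 7.
Therefore 2688u + 1295v = 1993 has no solution in integers.

No, no such integers exist.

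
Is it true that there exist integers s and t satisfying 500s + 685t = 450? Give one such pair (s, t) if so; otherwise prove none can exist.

s = 42, t = -30

Since gcd(500, 685) = 5 and 450 = 5·90, Bézout's identity guarantees a solution.
Dividing through by 5 reduces the equation to 100s + 137t = 90.
Dividing repeatedly: 137 = 1·100 + 37, 100 = 2·37 + 26, 37 = 1·26 + 11, 26 = 2·11 + 4, 11 = 2·4 + 3, 4 = 1·3 + 1, 3 = 3·1 + 0.
Unwinding: 1 = 4 − 1·3 = 4 − (11 − 2·4) = −11 + 3·4 = −11 + 3·(26 − 2·11) = 3·26 − 7·11 = 3·26 − 7·(37 − 1·26) = −7·37 + 10·26 = −7·37 + 10·(100 − 2·37) = 10·100 − 27·37 = 10·100 − 27·(137 − 1·100) = −27·137 + 37·100, i.e. 100·37 + 137·(-27) = 1.
Scaling by 90 gives the particular solution (s, t) = (3330, -2430).
Subtracting 24·137 from s and adding 24·100 to t gives the tidier solution (42, -30).
Indeed 500·42 + 685·(-30) = 21000 − 20550 = 450.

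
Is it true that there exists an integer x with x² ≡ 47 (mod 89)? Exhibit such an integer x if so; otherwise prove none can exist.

x = 15

Take x = 15. Then 15² = 225 = 2·89 + 47, so 15² ≡ 47 (mod 89).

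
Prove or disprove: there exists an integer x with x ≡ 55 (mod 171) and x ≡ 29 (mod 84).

No, no such integer exists.

Both moduli are multiples of 3 = gcd(171, 84), so any solution would satisfy x ≡ 55 and x ≡ 29 modulo 3 simultaneously.
However 55 ≡ 1 and 29 ≡ 2 (mod 3), and 1 ≠ 2.
Hence the system has no solution.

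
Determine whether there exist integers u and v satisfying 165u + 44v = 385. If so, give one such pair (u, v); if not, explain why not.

gcd(165, 44) = 11, and 11 divides 385, so integer solutions exist.
Dividing through by 11 reduces the equation to 15u + 4v = 35.
Dividing repeatedly: 15 = 3·4 + 3, 4 = 1·3 + 1, 3 = 3·1 + 0.
Unwinding: 1 = 4 − 1·3 = 4 − (15 − 3·4) = −15 + 4·4, i.e. 15·(-1) + 4·4 = 1.
Scaling by 35 gives the particular solution (u, v) = (-35, 140).
The general solution is u = -35 + 4k, v = 140 − 15k; taking k = 9 gives the smaller pair u = 1, v = 5.
Indeed 165·1 + 44·5 = 165 + 220 = 385.

u = 1, v = 5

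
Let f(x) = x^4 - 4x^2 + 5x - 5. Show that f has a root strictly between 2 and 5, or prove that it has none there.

f(2) = 5 and f(5) = 545, both positive, so a sign-change argument is unavailable; we show f keeps this sign on the whole interval.
Substitute x = 2 + u, where 0 < u < 3 on the interval. Expanding, f(2 + u) = u^4 + 8u^3 + 20u^2 + 21u + 5.
The nonzero coefficients here are all positive, so for u > 0 every term is positive (or zero), and the constant term 5 is strictly positive.
Therefore f(x) > 0 throughout (2, 5), and f has no zero there.

f has no root in that interval.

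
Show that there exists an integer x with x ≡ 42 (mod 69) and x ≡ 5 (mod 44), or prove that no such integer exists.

Since 69 and 44 share no common factor, CRT says the pair of congruences has a solution (unique mod 3036).
Write x = 42 + 69t and require 42 + 69t ≡ 5 (mod 44), i.e. 69t ≡ 7 (mod 44).
69 ≡ 25 (mod 44), so this reads 25t ≡ 7 (mod 44). Invert 25 mod 44 by the Euclidean algorithm: 44 = 1·25 + 19, 25 = 1·19 + 6, 19 = 3·6 + 1, 6 = 6·1 + 0; back-substituting, 1 = 19 − 3·6 = 19 − 3·(25 − 1·19) = −3·25 + 4·19 = −3·25 + 4·(44 − 1·25) = 4·44 − 7·25. Hence 25·(-7) ≡ 1, so 25⁻¹ ≡ -7 ≡ 37 (mod 44).
Therefore t ≡ 37·7 = 259 ≡ 39 (mod 44).
Taking t = 39 gives x = 42 + 69·39 = 2733.
Verify: 2733 = 39·69 + 42 and 2733 = 62·44 + 5. ✓

x = 2733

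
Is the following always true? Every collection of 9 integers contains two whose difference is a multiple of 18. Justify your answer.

Try 9 consecutive integers, 31, 32, …, 39. Their remainders mod 18 are 13, 14, 15, 16, 17, 0, 1, 2, 3 — pairwise different, as any 9 ≤ 18 consecutive integers have distinct residues.
Any two of them differ by at most 8 < 18 and by at least 1, so no difference is a multiple of 18.

No; for instance {31, 32, 33, 34, 35, 36, 37, 38, 39} is a counterexample.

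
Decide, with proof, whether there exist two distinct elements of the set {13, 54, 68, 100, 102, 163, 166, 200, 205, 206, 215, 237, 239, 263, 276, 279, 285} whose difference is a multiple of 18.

Reduce each element modulo 18: 13↦13, 54↦0, 68↦14, 100↦10, 102↦12, 163↦1, 166↦4, 200↦2, 205↦7, 206↦8, 215↦17, 237↦3, 239↦5, 263↦11, 276↦6, 279↦9, 285↦15.
No residue repeats among the 17 elements, so no pair has difference ≡ 0 (mod 18).

No such pair exists.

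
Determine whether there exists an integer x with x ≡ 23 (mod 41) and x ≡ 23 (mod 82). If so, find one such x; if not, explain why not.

The moduli are not coprime: gcd(41, 82) = 41. Compatibility requires 41 ∣ (23 − 23) = 0, which holds, so solutions exist.
In fact x = 23 itself already satisfies 23 mod 82 = 23.
Indeed 23 ≡ 23 (mod 41) and 23 ≡ 23 (mod 82).

x = 23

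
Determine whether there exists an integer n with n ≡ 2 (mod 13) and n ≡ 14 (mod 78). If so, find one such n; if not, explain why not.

Reduce both congruences modulo 13, which divides 13 and 78: they say n ≡ 2 (mod 13) and n ≡ 14 (mod 13).
But 2 mod 13 = 2 while 14 mod 13 = 1, a contradiction.
So no integer satisfies both congruences.

No, no such integer exists.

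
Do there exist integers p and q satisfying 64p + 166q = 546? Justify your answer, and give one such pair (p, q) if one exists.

p = 63, q = -21

Every value of 64p + 166q is a multiple of gcd(64, 166) = 2; since 2 ∣ 546, solutions exist.
Dividing through by 2 reduces the equation to 32p + 83q = 273.
Run the Euclidean algorithm on 83 and 32: 83 = 2·32 + 19, 32 = 1·19 + 13, 19 = 1·13 + 6, 13 = 2·6 + 1, 6 = 6·1 + 0.
Working back up the chain: 1 = 13 − 2·6 = 13 − 2·(19 − 1·13) = −2·19 + 3·13 = −2·19 + 3·(32 − 1·19) = 3·32 − 5·19 = 3·32 − 5·(83 − 2·32) = −5·83 + 13·32. So 32·13 + 83·(-5) = 1.
Multiplying through by 273: p = 13·273 = 3549, q = (-5)·273 = -1365 is a solution.
Subtracting 42·83 from p and adding 42·32 to q gives the tidier solution (63, -21).
Check: 64·63 + 166·(-21) = 4032 − 3486 = 546. ✓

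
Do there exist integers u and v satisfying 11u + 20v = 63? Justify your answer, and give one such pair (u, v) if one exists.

Since gcd(11, 20) = 1, every integer is an integer combination of 11 and 20.
Dividing repeatedly: 20 = 1·11 + 9, 11 = 1·9 + 2, 9 = 4·2 + 1, 2 = 2·1 + 0.
Unwinding: 1 = 9 − 4·2 = 9 − 4·(11 − 1·9) = −4·11 + 5·9 = −4·11 + 5·(20 − 1·11) = 5·20 − 9·11, i.e. 11·(-9) + 20·5 = 1.
Scaling by 63 gives the particular solution (u, v) = (-567, 315).
Adding 29·20 to u and subtracting 29·11 from v gives the tidier solution (13, -4).
Check: 11·13 + 20·(-4) = 143 − 80 = 63. ✓

u = 13, v = -4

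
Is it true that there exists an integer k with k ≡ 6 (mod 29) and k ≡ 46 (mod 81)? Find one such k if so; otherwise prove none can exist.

k = 2152

The moduli 29 and 81 are coprime, so by the Chinese Remainder Theorem a unique solution modulo 2349 exists.
Write k = 6 + 29t and require 6 + 29t ≡ 46 (mod 81), i.e. 29t ≡ 40 (mod 81).
Since 29·14 = 406 = 5·81 + 1, the inverse of 29 mod 81 is 14.
Multiplying by 14: t ≡ 14·40 = 560 ≡ 74 (mod 81).
Taking t = 74 gives k = 6 + 29·74 = 2152.
Indeed 2152 ≡ 6 (mod 29) and 2152 ≡ 46 (mod 81).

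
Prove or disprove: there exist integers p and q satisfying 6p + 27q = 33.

p = 1, q = 1

Every value of 6p + 27q is a multiple of gcd(6, 27) = 3; since 3 ∣ 33, solutions exist.
Dividing through by 3 reduces the equation to 2p + 9q = 11.
Run the Euclidean algorithm on 9 and 2: 9 = 4·2 + 1, 2 = 2·1 + 0.
Unwinding: 1 = 9 − 4·2, i.e. 2·(-4) + 9·1 = 1.
Scaling by 11 gives the particular solution (p, q) = (-44, 11).
The general solution is p = -44 + 9k, q = 11 − 2k; taking k = 5 gives the smaller pair p = 1, q = 1.
Indeed 6·1 + 27·1 = 6 + 27 = 33.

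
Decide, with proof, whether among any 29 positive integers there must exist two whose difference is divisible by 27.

There are exactly 27 possible remainders on division by 27.
Since 29 > 27, two of the 29 integers must share a residue class by the pigeonhole principle; call them a and b.
Equal remainders mean a − b ≡ 0 (mod 27), so 27 divides their difference.

True.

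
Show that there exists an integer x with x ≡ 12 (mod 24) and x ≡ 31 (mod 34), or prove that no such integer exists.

Both moduli are multiples of 2 = gcd(24, 34), so any solution would satisfy x ≡ 12 and x ≡ 31 modulo 2 simultaneously.
These are incompatible: 12 − 31 = -19 is not divisible by 2.
Hence the system has no solution.

No such integer exists.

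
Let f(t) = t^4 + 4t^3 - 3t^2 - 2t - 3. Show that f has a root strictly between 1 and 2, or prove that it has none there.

f(1) = -3 and f(2) = 29, which have opposite signs.
As a polynomial, f is continuous on every closed interval.
By the Intermediate Value Theorem, f takes the value 0 somewhere in the open interval.

Such a root exists.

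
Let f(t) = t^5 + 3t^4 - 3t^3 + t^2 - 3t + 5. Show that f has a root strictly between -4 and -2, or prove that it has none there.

Yes, f has a root in the interval.

f(-4) = -31 and f(-2) = 55, which have opposite signs.
Since f is a polynomial it is continuous on [-4, -2].
By the Intermediate Value Theorem f must vanish at some point of (-4, -2).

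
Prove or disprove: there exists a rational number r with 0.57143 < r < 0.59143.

Scale by 12: the interval becomes (6.85716, 7.09716), which contains the integer 7.
Dividing back, 0.57143 < 7/12 < 0.59143, and 7/12 is rational.

r = 7/12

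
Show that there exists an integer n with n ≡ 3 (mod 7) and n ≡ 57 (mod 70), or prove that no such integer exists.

Both moduli are multiples of 7 = gcd(7, 70), so any solution would satisfy n ≡ 3 and n ≡ 57 modulo 7 simultaneously.
These are incompatible: 3 − 57 = -54 is not divisible by 7.
Hence the system has no solution.

No, no such integer exists.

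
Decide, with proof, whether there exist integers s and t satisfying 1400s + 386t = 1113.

Any value of 1400s + 386t is a multiple of gcd(1400, 386) = 2.
But 1113 = 2·556 + 1, so 2 ∤ 1113.
So the equation is unsolvable over ℤ.

No, no such integers exist.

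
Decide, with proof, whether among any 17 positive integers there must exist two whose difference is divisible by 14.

Yes.

Each integer lies in one of the 14 residue classes modulo 14.
With 17 integers and only 14 classes, the pigeonhole principle forces two of them, say a and b, into the same class.
Then a ≡ b (mod 14), i.e. 14 ∣ (a − b).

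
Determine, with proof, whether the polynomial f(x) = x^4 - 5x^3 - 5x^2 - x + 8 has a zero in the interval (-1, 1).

Such a root exists.

f(-1) = 10 and f(1) = -2, which have opposite signs.
Since f is a polynomial it is continuous on [-1, 1].
By the Intermediate Value Theorem, f takes the value 0 somewhere in the open interval.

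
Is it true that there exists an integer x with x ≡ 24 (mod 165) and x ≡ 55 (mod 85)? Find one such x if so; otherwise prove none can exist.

There is no such integer.

Reduce both congruences modulo 5, which divides 165 and 85: they say x ≡ 24 (mod 5) and x ≡ 55 (mod 5).
However 24 ≡ 4 and 55 ≡ 0 (mod 5), and 4 ≠ 0.
So no integer satisfies both congruences.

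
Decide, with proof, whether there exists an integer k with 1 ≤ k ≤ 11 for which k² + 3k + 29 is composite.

At k = 5: 5² + 3·5 + 29 = 69 = 3·23, which is composite.

k = 5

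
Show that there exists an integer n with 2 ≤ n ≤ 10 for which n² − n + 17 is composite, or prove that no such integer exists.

The values for n = 2, 3, …, 10 are 19, 23, 29, 37, 47, 59, 73, 89, 107, and each of these is prime.
So no value in the range makes the expression composite.

No, no such integer n in that range exists.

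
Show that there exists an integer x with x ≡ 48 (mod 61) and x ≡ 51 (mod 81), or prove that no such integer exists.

The moduli 61 and 81 are coprime, so by the Chinese Remainder Theorem a unique solution modulo 4941 exists.
Any solution of the first congruence is x = 48 + 61t; substituting into the second, 61t ≡ 51 − 48 ≡ 3 (mod 81).
Note 61·4 = 244 ≡ 1 (mod 81) (as 244 − 1 = 3·81), so 61⁻¹ ≡ 4.
Therefore t ≡ 4·3 = 12 (mod 81).
Taking t = 12 gives x = 48 + 61·12 = 780.
Check: 780 mod 61 = 48, 780 mod 81 = 51. ✓

x = 780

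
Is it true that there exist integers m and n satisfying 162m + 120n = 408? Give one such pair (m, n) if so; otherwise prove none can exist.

m = 4, n = -2

gcd(162, 120) = 6, and 6 divides 408, so integer solutions exist.
Dividing through by 6 reduces the equation to 27m + 20n = 68.
Euclidean algorithm: 27 = 1·20 + 7, 20 = 2·7 + 6, 7 = 1·6 + 1, 6 = 6·1 + 0.
Unwinding: 1 = 7 − 1·6 = 7 − (20 − 2·7) = −20 + 3·7 = −20 + 3·(27 − 1·20) = 3·27 − 4·20, i.e. 27·3 + 20·(-4) = 1.
Multiplying through by 68: m = 3·68 = 204, n = (-4)·68 = -272 is a solution.
The general solution is m = 204 + 20k, n = -272 − 27k; taking k = -10 gives the smaller pair m = 4, n = -2.
Check: 162·4 + 120·(-2) = 648 − 240 = 408. ✓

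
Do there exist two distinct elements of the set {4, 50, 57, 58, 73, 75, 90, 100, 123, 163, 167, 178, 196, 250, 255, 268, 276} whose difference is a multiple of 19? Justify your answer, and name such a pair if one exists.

Residues mod 19: 4↦4, 50↦12, 57↦0, 58↦1, 73↦16, 75↦18, 90↦14, 100↦5, 123↦9, 163↦11, 167↦15, 178↦7, 196↦6, 250↦3, 255↦8, 268↦2, 276↦10.
No residue repeats among the 17 elements, so no pair has difference ≡ 0 (mod 19).

There is no such pair.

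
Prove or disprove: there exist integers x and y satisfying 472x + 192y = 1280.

gcd(472, 192) = 8, and 8 divides 1280, so integer solutions exist.
Dividing through by 8 reduces the equation to 59x + 24y = 160.
Run the Euclidean algorithm on 59 and 24: 59 = 2·24 + 11, 24 = 2·11 + 2, 11 = 5·2 + 1, 2 = 2·1 + 0.
Working back up the chain: 1 = 11 − 5·2 = 11 − 5·(24 − 2·11) = −5·24 + 11·11 = −5·24 + 11·(59 − 2·24) = 11·59 − 27·24. So 59·11 + 24·(-27) = 1.
Scaling by 160 gives the particular solution (x, y) = (1760, -4320).
Shifting by a multiple of (24, −59) keeps it a solution: x = 1760 − 73·24 = 8, y = -4320 + 73·59 = -13.
Check: 472·8 + 192·(-13) = 3776 − 2496 = 1280. ✓

x = 8, y = -13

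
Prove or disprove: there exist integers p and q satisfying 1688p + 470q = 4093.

There are no such integers.

Both 1688 and 470 are divisible by gcd(1688, 470) = 2, hence so is any combination 1688p + 470q.
However 4093 leaves remainder 1 on division by 2.
Hence no integers p, q satisfy the equation.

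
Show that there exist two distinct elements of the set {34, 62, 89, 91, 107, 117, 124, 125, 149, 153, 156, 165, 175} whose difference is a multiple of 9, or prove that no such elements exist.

Reduce each element mod 9: 34↦7, 62↦8, 89↦8, 91↦1, 107↦8, 117↦0, 124↦7, 125↦8, 149↦5, 153↦0, 156↦3, 165↦3, 175↦4. The residue 7 repeats (at 34 and 124), and 124 − 34 = 90 = 10·9.

The pair (34, 124) works.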